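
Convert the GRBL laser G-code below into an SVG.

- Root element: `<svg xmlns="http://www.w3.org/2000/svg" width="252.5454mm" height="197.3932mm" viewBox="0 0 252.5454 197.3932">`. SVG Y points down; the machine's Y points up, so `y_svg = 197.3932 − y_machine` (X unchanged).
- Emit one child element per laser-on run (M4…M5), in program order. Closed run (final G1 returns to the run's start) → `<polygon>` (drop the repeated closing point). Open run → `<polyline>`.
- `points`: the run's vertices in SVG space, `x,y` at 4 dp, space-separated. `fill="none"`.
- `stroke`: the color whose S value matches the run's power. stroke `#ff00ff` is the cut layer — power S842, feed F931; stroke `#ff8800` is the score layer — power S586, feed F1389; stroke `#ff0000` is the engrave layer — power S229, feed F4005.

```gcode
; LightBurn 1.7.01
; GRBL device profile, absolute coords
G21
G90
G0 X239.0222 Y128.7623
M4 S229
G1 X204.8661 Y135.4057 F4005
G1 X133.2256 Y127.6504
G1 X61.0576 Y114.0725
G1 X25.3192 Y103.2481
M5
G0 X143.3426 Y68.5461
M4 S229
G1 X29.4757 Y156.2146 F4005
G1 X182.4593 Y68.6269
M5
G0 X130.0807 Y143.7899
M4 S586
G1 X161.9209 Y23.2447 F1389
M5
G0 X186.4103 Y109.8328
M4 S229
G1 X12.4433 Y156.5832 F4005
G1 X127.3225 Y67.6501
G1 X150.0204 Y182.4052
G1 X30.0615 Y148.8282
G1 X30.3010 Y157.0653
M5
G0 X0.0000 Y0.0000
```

<svg xmlns="http://www.w3.org/2000/svg" width="252.5454mm" height="197.3932mm" viewBox="0 0 252.5454 197.3932">
  <polyline points="239.0222,68.6309 204.8661,61.9875 133.2256,69.7428 61.0576,83.3207 25.3192,94.1451" fill="none" stroke="#ff0000"/>
  <polyline points="143.3426,128.8471 29.4757,41.1786 182.4593,128.7663" fill="none" stroke="#ff0000"/>
  <polyline points="130.0807,53.6033 161.9209,174.1485" fill="none" stroke="#ff8800"/>
  <polyline points="186.4103,87.5604 12.4433,40.8100 127.3225,129.7431 150.0204,14.9880 30.0615,48.5650 30.3010,40.3279" fill="none" stroke="#ff0000"/>
</svg>

y_svg = 197.3932 − y_m.

[1] S229→`#ff0000` (engrave); open run; points: 239.0222,68.6309 204.8661,61.9875 133.2256,69.7428 61.0576,83.3207 25.3192,94.1451

[2] S229→`#ff0000` (engrave); open run; points: 143.3426,128.8471 29.4757,41.1786 182.4593,128.7663

[3] S586→`#ff8800` (score); open run; points: 130.0807,53.6033 161.9209,174.1485

[4] S229→`#ff0000` (engrave); open run; points: 186.4103,87.5604 12.4433,40.8100 127.3225,129.7431 150.0204,14.9880 30.0615,48.5650 30.3010,40.3279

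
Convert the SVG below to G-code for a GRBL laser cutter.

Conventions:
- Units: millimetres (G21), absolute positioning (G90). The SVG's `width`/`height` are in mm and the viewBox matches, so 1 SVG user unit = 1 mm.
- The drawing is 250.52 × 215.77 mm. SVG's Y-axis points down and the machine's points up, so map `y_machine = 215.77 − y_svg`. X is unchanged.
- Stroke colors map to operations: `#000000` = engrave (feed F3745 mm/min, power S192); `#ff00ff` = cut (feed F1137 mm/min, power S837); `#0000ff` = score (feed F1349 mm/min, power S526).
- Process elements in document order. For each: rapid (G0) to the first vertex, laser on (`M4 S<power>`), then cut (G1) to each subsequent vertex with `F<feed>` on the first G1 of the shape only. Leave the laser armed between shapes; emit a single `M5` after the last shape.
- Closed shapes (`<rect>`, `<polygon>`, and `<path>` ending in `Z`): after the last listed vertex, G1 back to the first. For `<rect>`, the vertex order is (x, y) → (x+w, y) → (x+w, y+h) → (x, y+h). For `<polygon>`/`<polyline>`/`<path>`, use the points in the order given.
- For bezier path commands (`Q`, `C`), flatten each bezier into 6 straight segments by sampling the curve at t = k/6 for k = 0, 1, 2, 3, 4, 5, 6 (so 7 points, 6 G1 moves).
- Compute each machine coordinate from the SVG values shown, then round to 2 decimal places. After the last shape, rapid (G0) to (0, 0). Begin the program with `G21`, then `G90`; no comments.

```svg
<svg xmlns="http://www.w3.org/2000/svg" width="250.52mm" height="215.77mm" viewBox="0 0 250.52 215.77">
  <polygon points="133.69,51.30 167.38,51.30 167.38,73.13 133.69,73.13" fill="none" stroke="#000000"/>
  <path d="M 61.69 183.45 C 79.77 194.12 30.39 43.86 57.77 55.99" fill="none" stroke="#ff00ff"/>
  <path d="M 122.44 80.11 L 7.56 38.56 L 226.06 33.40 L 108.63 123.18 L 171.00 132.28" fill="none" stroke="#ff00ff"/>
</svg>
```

viewBox `0 0 250.52 215.77` with mm width/height → 1 unit = 1 mm. Flip: y_m = 215.77 − y_svg.

**Shape 1** — `<polygon>` rectangle, stroke `#000000` → engrave (S192, F3745). Machine vertices: (133.69,164.47) → (167.38,164.47) → (167.38,142.64) → (133.69,142.64) → (133.69,164.47). Closed: final G1 returns to the first vertex.

**Shape 2** — `<path>` cubic bezier, stroke `#ff00ff` → cut (S837, F1137). Control points (SVG): P0=(61.69,183.45), P1=(79.77,194.12), P2=(30.39,43.86), P3=(57.77,55.99); sampled at t=k/6. Machine vertices: (61.69,32.32) → (65.78,38.90) → (62.62,63.32) → (56.24,96.60) → (50.64,129.75) → (49.81,153.81) → (57.77,159.78). Open path.

**Shape 3** — `<path>` open polyline, stroke `#ff00ff` → cut (S837, F1137). Machine vertices: (122.44,135.66) → (7.56,177.21) → (226.06,182.37) → (108.63,92.59) → (171.00,83.49). Open path.

G21
G90
G0 X133.69 Y164.47
M4 S192
G1 X167.38 Y164.47 F3745
G1 X167.38 Y142.64
G1 X133.69 Y142.64
G1 X133.69 Y164.47
G0 X61.69 Y32.32
M4 S837
G1 X65.78 Y38.90 F1137
G1 X62.62 Y63.32
G1 X56.24 Y96.60
G1 X50.64 Y129.75
G1 X49.81 Y153.81
G1 X57.77 Y159.78
G0 X122.44 Y135.66
M4 S837
G1 X7.56 Y177.21 F1137
G1 X226.06 Y182.37
G1 X108.63 Y92.59
G1 X171.00 Y83.49
M5
G0 X0.00 Y0.00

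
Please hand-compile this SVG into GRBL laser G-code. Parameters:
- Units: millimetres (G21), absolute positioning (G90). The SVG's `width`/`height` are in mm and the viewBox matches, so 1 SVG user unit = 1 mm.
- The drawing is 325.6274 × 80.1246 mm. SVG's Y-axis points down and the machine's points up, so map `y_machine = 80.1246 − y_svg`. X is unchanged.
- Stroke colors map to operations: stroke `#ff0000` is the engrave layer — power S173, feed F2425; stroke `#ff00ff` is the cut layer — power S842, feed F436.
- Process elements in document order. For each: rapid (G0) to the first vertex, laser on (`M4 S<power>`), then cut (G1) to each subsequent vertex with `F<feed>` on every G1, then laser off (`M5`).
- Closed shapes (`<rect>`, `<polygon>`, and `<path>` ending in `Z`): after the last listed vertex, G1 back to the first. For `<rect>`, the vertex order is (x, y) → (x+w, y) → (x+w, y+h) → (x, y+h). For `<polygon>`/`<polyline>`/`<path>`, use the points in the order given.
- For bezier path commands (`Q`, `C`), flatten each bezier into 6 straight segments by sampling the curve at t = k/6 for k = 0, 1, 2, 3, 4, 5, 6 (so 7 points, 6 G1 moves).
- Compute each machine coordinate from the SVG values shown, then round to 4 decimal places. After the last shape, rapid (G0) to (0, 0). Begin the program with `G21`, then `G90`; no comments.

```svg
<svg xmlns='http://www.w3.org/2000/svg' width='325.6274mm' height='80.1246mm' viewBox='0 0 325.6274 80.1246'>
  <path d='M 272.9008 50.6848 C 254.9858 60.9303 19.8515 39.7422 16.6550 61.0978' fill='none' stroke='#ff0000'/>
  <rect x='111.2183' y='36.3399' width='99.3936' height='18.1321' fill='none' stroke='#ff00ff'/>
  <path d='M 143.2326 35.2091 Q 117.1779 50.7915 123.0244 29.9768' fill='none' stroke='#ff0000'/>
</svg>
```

Since the viewBox matches the mm dimensions, user units are millimetres directly. The only transform is the Y-flip y_m = 80.1246 − y_svg.

Shape 1 is a cubic bezier drawn with `<path>`. Its stroke #ff0000 means engrave at S173, F2425. After flipping Y the toolpath is (272.9008,29.4398) → (247.9211,26.5940) → (199.2148,26.9323) → (139.2585,28.3996) → (80.5287,28.9411) → (35.5020,26.5018) → (16.6550,19.0268).

Shape 2 is a rectangle drawn with `<rect>`. Its stroke #ff00ff means cut at S842, F436. After flipping Y the toolpath is (111.2183,43.7847) → (210.6119,43.7847) → (210.6119,25.6526) → (111.2183,25.6526) → (111.2183,43.7847), returning to the start.

Shape 3 is a quadratic bezier drawn with `<path>`. Its stroke #ff0000 means engrave at S173, F2425. After flipping Y the toolpath is (143.2326,44.9155) → (135.4338,40.7324) → (129.4074,38.5714) → (125.1532,38.4324) → (122.6713,40.3155) → (121.9617,44.2206) → (123.0244,50.1478).

G21
G90
G0 X272.9008 Y29.4398
M4 S173
G1 X247.9211 Y26.5940 F2425
G1 X199.2148 Y26.9323 F2425
G1 X139.2585 Y28.3996 F2425
G1 X80.5287 Y28.9411 F2425
G1 X35.5020 Y26.5018 F2425
G1 X16.6550 Y19.0268 F2425
M5
G0 X111.2183 Y43.7847
M4 S842
G1 X210.6119 Y43.7847 F436
G1 X210.6119 Y25.6526 F436
G1 X111.2183 Y25.6526 F436
G1 X111.2183 Y43.7847 F436
M5
G0 X143.2326 Y44.9155
M4 S173
G1 X135.4338 Y40.7324 F2425
G1 X129.4074 Y38.5714 F2425
G1 X125.1532 Y38.4324 F2425
G1 X122.6713 Y40.3155 F2425
G1 X121.9617 Y44.2206 F2425
G1 X123.0244 Y50.1478 F2425
M5
G0 X0.0000 Y0.0000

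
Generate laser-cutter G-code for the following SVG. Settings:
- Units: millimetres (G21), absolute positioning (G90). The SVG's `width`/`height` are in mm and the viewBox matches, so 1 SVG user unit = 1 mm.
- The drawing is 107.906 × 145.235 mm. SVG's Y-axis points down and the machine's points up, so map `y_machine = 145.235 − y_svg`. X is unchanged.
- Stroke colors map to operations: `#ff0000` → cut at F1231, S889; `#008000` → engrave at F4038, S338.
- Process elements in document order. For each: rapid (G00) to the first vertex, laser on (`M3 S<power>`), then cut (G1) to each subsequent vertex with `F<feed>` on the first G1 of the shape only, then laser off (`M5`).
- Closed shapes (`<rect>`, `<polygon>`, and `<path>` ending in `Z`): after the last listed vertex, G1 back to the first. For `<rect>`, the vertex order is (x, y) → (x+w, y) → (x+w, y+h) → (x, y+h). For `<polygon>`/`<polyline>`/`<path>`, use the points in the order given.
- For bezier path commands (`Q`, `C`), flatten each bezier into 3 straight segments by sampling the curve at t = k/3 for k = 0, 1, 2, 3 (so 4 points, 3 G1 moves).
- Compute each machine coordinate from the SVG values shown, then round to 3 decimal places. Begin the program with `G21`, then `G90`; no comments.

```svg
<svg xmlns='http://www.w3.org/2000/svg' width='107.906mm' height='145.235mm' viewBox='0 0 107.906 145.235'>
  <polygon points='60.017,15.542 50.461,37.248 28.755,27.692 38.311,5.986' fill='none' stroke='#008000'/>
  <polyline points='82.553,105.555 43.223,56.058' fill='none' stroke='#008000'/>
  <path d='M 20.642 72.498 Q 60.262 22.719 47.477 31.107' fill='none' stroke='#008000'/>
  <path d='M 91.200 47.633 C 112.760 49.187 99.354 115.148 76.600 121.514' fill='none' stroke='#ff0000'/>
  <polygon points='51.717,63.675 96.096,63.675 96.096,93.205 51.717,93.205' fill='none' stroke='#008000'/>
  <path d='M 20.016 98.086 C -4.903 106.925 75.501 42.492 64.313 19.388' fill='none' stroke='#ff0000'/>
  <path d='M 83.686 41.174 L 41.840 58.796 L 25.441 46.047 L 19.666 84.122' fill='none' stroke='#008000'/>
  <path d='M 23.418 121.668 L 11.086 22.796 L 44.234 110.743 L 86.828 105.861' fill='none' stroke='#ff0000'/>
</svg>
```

1 u = 1 mm; y_m = 145.235 − y.

[1] `<polygon>` regular polygon, #008000→engrave S338 F4038: (60.017,129.693) → (50.461,107.987) → (28.755,117.543) → (38.311,139.249) → (60.017,129.693) (closed)

[2] `<polyline>` line segment, #008000→engrave S338 F4038: (82.553,39.680) → (43.223,89.177)

[3] `<path>` quadratic bezier, #008000→engrave S338 F4038: (20.642,72.737) → (41.233,99.460) → (50.178,113.257) → (47.477,114.128)

[4] `<path>` cubic bezier, #ff0000→cut S889 F1231: (91.200,97.602) → (102.053,79.172) → (95.289,45.359) → (76.600,23.721)

[5] `<polygon>` rectangle, #008000→engrave S338 F4038: (51.717,81.560) → (96.096,81.560) → (96.096,52.030) → (51.717,52.030) → (51.717,81.560) (closed)

[6] `<path>` cubic bezier, #ff0000→cut S889 F1231: (20.016,47.149) → (22.912,58.490) → (52.263,93.211) → (64.313,125.847)

[7] `<path>` open polyline, #008000→engrave S338 F4038: (83.686,104.061) → (41.840,86.439) → (25.441,99.188) → (19.666,61.113)

[8] `<path>` open polyline, #ff0000→cut S889 F1231: (23.418,23.567) → (11.086,122.439) → (44.234,34.492) → (86.828,39.374)

G21
G90
G00 X60.017 Y129.693
M3 S338
G1 X50.461 Y107.987 F4038
G1 X28.755 Y117.543
G1 X38.311 Y139.249
G1 X60.017 Y129.693
M5
G00 X82.553 Y39.680
M3 S338
G1 X43.223 Y89.177 F4038
M5
G00 X20.642 Y72.737
M3 S338
G1 X41.233 Y99.460 F4038
G1 X50.178 Y113.257
G1 X47.477 Y114.128
M5
G00 X91.200 Y97.602
M3 S889
G1 X102.053 Y79.172 F1231
G1 X95.289 Y45.359
G1 X76.600 Y23.721
M5
G00 X51.717 Y81.560
M3 S338
G1 X96.096 Y81.560 F4038
G1 X96.096 Y52.030
G1 X51.717 Y52.030
G1 X51.717 Y81.560
M5
G00 X20.016 Y47.149
M3 S889
G1 X22.912 Y58.490 F1231
G1 X52.263 Y93.211
G1 X64.313 Y125.847
M5
G00 X83.686 Y104.061
M3 S338
G1 X41.840 Y86.439 F4038
G1 X25.441 Y99.188
G1 X19.666 Y61.113
M5
G00 X23.418 Y23.567
M3 S889
G1 X11.086 Y122.439 F1231
G1 X44.234 Y34.492
G1 X86.828 Y39.374
M5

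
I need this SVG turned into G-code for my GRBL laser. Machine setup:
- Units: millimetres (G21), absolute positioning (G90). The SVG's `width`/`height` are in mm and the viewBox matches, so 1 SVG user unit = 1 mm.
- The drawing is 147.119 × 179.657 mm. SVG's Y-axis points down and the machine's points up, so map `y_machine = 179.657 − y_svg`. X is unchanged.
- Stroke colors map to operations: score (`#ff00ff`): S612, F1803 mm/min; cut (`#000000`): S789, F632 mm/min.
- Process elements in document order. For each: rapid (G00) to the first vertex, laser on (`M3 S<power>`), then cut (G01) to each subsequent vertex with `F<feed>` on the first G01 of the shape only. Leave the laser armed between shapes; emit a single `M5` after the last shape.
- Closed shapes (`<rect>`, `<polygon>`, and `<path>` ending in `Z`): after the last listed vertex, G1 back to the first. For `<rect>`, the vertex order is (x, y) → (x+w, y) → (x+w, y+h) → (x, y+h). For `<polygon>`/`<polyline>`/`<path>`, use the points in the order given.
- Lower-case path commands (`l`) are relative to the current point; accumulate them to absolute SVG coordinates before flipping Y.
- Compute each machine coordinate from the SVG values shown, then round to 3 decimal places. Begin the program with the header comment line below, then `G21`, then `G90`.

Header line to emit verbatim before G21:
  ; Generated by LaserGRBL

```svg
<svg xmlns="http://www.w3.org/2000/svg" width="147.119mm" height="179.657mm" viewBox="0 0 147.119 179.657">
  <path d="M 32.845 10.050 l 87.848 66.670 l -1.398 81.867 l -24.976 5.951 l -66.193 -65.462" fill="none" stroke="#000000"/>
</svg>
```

; Generated by LaserGRBL
G21
G90
G00 X32.845 Y169.607
M3 S789
G01 X120.693 Y102.937 F632
G01 X119.295 Y21.070
G01 X94.319 Y15.119
G01 X28.126 Y80.581
M5

Since the viewBox matches the mm dimensions, user units are millimetres directly. The only transform is the Y-flip y_m = 179.657 − y_svg.

Shape 1 is a open polyline drawn with `<path>`. Its stroke #000000 means cut at S789, F632. After flipping Y the toolpath is (32.845,169.607) → (120.693,102.937) → (119.295,21.070) → (94.319,15.119) → (28.126,80.581).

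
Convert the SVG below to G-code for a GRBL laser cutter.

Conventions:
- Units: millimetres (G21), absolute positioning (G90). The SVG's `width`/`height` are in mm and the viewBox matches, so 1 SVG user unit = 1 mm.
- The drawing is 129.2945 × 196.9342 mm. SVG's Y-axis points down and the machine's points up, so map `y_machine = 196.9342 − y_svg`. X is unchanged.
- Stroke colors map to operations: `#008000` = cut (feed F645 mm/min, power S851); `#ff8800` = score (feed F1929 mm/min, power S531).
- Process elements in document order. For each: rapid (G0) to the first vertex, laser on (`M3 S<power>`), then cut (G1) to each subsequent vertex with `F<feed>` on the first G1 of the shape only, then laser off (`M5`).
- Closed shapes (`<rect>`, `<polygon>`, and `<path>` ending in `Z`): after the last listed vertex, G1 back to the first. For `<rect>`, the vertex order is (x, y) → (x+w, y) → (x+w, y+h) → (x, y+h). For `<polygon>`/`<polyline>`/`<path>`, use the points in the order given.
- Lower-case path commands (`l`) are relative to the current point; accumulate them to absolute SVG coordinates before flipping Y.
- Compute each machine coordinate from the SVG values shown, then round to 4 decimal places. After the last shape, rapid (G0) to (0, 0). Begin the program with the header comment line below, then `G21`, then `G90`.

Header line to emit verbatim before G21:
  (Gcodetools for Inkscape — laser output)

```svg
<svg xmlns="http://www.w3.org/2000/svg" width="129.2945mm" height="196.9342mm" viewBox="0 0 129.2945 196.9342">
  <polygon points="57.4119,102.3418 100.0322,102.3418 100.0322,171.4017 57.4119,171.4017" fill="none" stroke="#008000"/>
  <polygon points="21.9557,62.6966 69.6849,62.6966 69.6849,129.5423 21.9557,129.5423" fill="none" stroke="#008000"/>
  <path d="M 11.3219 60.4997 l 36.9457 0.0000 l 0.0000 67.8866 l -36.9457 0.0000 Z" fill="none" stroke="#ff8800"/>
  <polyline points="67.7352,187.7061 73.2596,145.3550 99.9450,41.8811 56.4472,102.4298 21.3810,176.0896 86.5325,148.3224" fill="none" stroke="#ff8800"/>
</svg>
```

(Gcodetools for Inkscape — laser output)
G21
G90
G0 X57.4119 Y94.5924
M3 S851
G1 X100.0322 Y94.5924 F645
G1 X100.0322 Y25.5325
G1 X57.4119 Y25.5325
G1 X57.4119 Y94.5924
M5
G0 X21.9557 Y134.2376
M3 S851
G1 X69.6849 Y134.2376 F645
G1 X69.6849 Y67.3919
G1 X21.9557 Y67.3919
G1 X21.9557 Y134.2376
M5
G0 X11.3219 Y136.4345
M3 S531
G1 X48.2676 Y136.4345 F1929
G1 X48.2676 Y68.5479
G1 X11.3219 Y68.5479
G1 X11.3219 Y136.4345
M5
G0 X67.7352 Y9.2281
M3 S531
G1 X73.2596 Y51.5792 F1929
G1 X99.9450 Y155.0531
G1 X56.4472 Y94.5044
G1 X21.3810 Y20.8446
G1 X86.5325 Y48.6118
M5
G0 X0.0000 Y0.0000

viewBox `0 0 129.2945 196.9342` with mm width/height → 1 unit = 1 mm. Flip: y_m = 196.9342 − y_svg.

**Shape 1** — `<polygon>` rectangle, stroke `#008000` → cut (S851, F645). Machine vertices: (57.4119,94.5924) → (100.0322,94.5924) → (100.0322,25.5325) → (57.4119,25.5325) → (57.4119,94.5924). Closed: final G1 returns to the first vertex.

**Shape 2** — `<polygon>` rectangle, stroke `#008000` → cut (S851, F645). Machine vertices: (21.9557,134.2376) → (69.6849,134.2376) → (69.6849,67.3919) → (21.9557,67.3919) → (21.9557,134.2376). Closed: final G1 returns to the first vertex.

**Shape 3** — `<path>` rectangle, stroke `#ff8800` → score (S531, F1929). Machine vertices: (11.3219,136.4345) → (48.2676,136.4345) → (48.2676,68.5479) → (11.3219,68.5479) → (11.3219,136.4345). Closed: final G1 returns to the first vertex.

**Shape 4** — `<polyline>` open polyline, stroke `#ff8800` → score (S531, F1929). Machine vertices: (67.7352,9.2281) → (73.2596,51.5792) → (99.9450,155.0531) → (56.4472,94.5044) → (21.3810,20.8446) → (86.5325,48.6118). Open path.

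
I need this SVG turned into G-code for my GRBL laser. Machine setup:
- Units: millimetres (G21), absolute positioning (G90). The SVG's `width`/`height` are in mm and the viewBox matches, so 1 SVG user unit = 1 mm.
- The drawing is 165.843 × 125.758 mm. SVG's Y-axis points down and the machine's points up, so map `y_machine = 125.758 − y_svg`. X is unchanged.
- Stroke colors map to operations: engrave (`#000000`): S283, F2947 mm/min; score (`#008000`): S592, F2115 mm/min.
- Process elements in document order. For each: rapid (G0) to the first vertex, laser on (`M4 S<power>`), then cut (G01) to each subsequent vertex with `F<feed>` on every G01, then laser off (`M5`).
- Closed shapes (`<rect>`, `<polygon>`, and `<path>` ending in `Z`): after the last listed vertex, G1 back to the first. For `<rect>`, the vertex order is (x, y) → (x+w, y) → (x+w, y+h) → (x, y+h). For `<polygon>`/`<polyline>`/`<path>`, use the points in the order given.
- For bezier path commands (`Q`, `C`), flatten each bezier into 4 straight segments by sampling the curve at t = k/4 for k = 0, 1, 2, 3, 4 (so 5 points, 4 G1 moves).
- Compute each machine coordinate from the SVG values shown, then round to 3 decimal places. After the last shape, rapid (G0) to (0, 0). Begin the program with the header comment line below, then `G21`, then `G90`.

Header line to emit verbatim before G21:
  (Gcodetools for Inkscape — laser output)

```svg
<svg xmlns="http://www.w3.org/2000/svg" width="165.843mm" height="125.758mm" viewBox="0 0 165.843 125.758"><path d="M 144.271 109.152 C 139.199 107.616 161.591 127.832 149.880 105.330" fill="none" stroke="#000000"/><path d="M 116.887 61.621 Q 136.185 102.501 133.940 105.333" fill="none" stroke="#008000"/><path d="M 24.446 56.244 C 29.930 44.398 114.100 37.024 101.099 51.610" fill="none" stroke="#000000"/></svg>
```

1 u = 1 mm; y_m = 125.758 − y.

[1] `<path>` cubic bezier, #000000→engrave S283 F2947: (144.271,16.606) → (144.655,14.687) → (149.565,10.655) → (153.231,10.554) → (149.880,20.428)

[2] `<path>` quadratic bezier, #008000→score S592 F2115: (116.887,64.137) → (125.190,46.075) → (130.799,32.769) → (133.716,24.219) → (133.940,20.425)

[3] `<path>` cubic bezier, #000000→engrave S283 F2947: (24.446,69.514) → (40.565,77.287) → (69.704,81.743) → (95.378,81.243) → (101.099,74.148)

(Gcodetools for Inkscape — laser output)
G21
G90
G0 X144.271 Y16.606
M4 S283
G01 X144.655 Y14.687 F2947
G01 X149.565 Y10.655 F2947
G01 X153.231 Y10.554 F2947
G01 X149.880 Y20.428 F2947
M5
G0 X116.887 Y64.137
M4 S592
G01 X125.190 Y46.075 F2115
G01 X130.799 Y32.769 F2115
G01 X133.716 Y24.219 F2115
G01 X133.940 Y20.425 F2115
M5
G0 X24.446 Y69.514
M4 S283
G01 X40.565 Y77.287 F2947
G01 X69.704 Y81.743 F2947
G01 X95.378 Y81.243 F2947
G01 X101.099 Y74.148 F2947
M5
G0 X0.000 Y0.000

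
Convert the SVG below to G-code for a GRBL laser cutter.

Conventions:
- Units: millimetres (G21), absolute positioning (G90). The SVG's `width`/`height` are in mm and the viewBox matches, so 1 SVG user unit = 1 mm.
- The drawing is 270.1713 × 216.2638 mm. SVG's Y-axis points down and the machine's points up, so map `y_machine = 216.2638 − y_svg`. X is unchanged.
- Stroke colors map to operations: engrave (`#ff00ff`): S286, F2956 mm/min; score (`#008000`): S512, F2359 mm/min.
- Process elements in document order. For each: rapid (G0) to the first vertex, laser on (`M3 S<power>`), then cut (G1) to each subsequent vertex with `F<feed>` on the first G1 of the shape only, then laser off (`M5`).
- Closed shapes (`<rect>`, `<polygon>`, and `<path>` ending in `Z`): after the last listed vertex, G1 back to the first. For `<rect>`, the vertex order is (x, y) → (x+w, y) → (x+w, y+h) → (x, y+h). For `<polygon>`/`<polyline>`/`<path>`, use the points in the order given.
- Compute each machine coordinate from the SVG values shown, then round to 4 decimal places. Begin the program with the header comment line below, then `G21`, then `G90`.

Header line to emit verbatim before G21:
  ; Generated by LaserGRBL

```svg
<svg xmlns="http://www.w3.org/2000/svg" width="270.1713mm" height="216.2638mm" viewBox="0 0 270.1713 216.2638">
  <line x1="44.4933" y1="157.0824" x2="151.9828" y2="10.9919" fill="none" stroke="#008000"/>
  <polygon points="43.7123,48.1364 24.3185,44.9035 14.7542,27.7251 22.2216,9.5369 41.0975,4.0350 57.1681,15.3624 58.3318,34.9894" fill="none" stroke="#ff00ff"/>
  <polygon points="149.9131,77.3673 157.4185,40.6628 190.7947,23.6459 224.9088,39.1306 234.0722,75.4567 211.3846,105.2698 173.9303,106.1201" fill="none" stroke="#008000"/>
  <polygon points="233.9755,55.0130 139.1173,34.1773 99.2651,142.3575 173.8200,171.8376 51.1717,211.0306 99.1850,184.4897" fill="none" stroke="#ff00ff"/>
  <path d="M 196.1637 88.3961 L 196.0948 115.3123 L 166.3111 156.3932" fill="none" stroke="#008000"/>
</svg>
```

1 u = 1 mm; y_m = 216.2638 − y.

[1] `<line>` line segment, #008000→score S512 F2359: (44.4933,59.1814) → (151.9828,205.2719)

[2] `<polygon>` regular polygon, #ff00ff→engrave S286 F2956: (43.7123,168.1274) → (24.3185,171.3603) → (14.7542,188.5387) → (22.2216,206.7269) → (41.0975,212.2288) → (57.1681,200.9014) → (58.3318,181.2744) → (43.7123,168.1274) (closed)

[3] `<polygon>` regular polygon, #008000→score S512 F2359: (149.9131,138.8965) → (157.4185,175.6010) → (190.7947,192.6179) → (224.9088,177.1332) → (234.0722,140.8071) → (211.3846,110.9940) → (173.9303,110.1437) → (149.9131,138.8965) (closed)

[4] `<polygon>` closed polygon, #ff00ff→engrave S286 F2956: (233.9755,161.2508) → (139.1173,182.0865) → (99.2651,73.9063) → (173.8200,44.4262) → (51.1717,5.2332) → (99.1850,31.7741) → (233.9755,161.2508) (closed)

[5] `<path>` open polyline, #008000→score S512 F2359: (196.1637,127.8677) → (196.0948,100.9515) → (166.3111,59.8706)

; Generated by LaserGRBL
G21
G90
G0 X44.4933 Y59.1814
M3 S512
G1 X151.9828 Y205.2719 F2359
M5
G0 X43.7123 Y168.1274
M3 S286
G1 X24.3185 Y171.3603 F2956
G1 X14.7542 Y188.5387
G1 X22.2216 Y206.7269
G1 X41.0975 Y212.2288
G1 X57.1681 Y200.9014
G1 X58.3318 Y181.2744
G1 X43.7123 Y168.1274
M5
G0 X149.9131 Y138.8965
M3 S512
G1 X157.4185 Y175.6010 F2359
G1 X190.7947 Y192.6179
G1 X224.9088 Y177.1332
G1 X234.0722 Y140.8071
G1 X211.3846 Y110.9940
G1 X173.9303 Y110.1437
G1 X149.9131 Y138.8965
M5
G0 X233.9755 Y161.2508
M3 S286
G1 X139.1173 Y182.0865 F2956
G1 X99.2651 Y73.9063
G1 X173.8200 Y44.4262
G1 X51.1717 Y5.2332
G1 X99.1850 Y31.7741
G1 X233.9755 Y161.2508
M5
G0 X196.1637 Y127.8677
M3 S512
G1 X196.0948 Y100.9515 F2359
G1 X166.3111 Y59.8706
M5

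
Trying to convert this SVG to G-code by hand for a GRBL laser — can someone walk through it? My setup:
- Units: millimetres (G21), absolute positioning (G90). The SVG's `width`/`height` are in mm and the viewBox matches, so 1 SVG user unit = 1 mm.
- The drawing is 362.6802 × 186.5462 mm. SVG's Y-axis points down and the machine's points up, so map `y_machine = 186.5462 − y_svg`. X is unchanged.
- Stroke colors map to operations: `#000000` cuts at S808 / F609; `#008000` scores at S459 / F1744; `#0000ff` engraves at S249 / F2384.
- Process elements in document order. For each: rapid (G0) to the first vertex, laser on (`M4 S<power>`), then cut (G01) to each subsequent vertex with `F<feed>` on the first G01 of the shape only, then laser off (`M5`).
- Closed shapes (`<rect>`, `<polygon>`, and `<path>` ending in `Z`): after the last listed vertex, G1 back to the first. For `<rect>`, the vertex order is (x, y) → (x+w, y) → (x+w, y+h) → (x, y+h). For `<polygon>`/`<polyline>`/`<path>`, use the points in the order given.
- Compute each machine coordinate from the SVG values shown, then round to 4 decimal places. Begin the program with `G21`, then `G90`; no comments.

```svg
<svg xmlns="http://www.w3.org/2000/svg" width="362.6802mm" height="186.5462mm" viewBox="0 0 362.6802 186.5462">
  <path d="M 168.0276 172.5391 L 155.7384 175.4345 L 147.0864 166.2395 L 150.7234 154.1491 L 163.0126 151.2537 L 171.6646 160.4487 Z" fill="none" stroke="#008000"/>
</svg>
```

G21
G90
G0 X168.0276 Y14.0071
M4 S459
G01 X155.7384 Y11.1117 F1744
G01 X147.0864 Y20.3067
G01 X150.7234 Y32.3971
G01 X163.0126 Y35.2925
G01 X171.6646 Y26.0975
G01 X168.0276 Y14.0071
M5

viewBox `0 0 362.6802 186.5462` with mm width/height → 1 unit = 1 mm. Flip: y_m = 186.5462 − y_svg.

**Shape 1** — `<path>` regular polygon, stroke `#008000` → score (S459, F1744). Machine vertices: (168.0276,14.0071) → (155.7384,11.1117) → (147.0864,20.3067) → (150.7234,32.3971) → (163.0126,35.2925) → (171.6646,26.0975) → (168.0276,14.0071). Closed: final G1 returns to the first vertex.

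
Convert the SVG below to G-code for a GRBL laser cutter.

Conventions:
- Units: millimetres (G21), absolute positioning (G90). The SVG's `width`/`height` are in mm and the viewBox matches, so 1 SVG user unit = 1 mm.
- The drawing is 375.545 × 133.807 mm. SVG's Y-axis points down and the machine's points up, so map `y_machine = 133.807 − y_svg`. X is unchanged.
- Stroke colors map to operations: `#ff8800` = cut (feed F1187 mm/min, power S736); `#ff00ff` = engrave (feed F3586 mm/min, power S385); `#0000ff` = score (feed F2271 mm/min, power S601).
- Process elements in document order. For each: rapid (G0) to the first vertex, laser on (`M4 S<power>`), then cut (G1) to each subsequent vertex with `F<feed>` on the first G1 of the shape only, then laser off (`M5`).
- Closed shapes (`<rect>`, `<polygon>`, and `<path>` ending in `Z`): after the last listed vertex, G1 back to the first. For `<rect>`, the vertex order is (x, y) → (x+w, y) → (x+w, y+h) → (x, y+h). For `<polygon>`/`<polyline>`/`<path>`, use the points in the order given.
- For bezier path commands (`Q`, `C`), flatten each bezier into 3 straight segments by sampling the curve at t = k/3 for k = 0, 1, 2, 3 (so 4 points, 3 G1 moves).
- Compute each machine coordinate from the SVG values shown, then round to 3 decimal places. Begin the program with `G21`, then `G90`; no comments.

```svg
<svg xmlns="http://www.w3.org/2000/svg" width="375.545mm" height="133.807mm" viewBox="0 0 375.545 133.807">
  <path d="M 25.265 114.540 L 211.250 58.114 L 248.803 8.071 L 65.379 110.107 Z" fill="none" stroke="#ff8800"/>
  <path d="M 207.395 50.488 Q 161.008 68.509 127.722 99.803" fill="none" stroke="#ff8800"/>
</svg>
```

G21
G90
G0 X25.265 Y19.267
M4 S736
G1 X211.250 Y75.693 F1187
G1 X248.803 Y125.736
G1 X65.379 Y23.700
G1 X25.265 Y19.267
M5
G0 X207.395 Y83.319
M4 S736
G1 X177.926 Y69.830 F1187
G1 X151.368 Y53.392
G1 X127.722 Y34.004
M5

Since the viewBox matches the mm dimensions, user units are millimetres directly. The only transform is the Y-flip y_m = 133.807 − y_svg.

Shape 1 is a closed polygon drawn with `<path>`. Its stroke #ff8800 means cut at S736, F1187. After flipping Y the toolpath is (25.265,19.267) → (211.250,75.693) → (248.803,125.736) → (65.379,23.700) → (25.265,19.267), returning to the start.

Shape 2 is a quadratic bezier drawn with `<path>`. Its stroke #ff8800 means cut at S736, F1187. After flipping Y the toolpath is (207.395,83.319) → (177.926,69.830) → (151.368,53.392) → (127.722,34.004).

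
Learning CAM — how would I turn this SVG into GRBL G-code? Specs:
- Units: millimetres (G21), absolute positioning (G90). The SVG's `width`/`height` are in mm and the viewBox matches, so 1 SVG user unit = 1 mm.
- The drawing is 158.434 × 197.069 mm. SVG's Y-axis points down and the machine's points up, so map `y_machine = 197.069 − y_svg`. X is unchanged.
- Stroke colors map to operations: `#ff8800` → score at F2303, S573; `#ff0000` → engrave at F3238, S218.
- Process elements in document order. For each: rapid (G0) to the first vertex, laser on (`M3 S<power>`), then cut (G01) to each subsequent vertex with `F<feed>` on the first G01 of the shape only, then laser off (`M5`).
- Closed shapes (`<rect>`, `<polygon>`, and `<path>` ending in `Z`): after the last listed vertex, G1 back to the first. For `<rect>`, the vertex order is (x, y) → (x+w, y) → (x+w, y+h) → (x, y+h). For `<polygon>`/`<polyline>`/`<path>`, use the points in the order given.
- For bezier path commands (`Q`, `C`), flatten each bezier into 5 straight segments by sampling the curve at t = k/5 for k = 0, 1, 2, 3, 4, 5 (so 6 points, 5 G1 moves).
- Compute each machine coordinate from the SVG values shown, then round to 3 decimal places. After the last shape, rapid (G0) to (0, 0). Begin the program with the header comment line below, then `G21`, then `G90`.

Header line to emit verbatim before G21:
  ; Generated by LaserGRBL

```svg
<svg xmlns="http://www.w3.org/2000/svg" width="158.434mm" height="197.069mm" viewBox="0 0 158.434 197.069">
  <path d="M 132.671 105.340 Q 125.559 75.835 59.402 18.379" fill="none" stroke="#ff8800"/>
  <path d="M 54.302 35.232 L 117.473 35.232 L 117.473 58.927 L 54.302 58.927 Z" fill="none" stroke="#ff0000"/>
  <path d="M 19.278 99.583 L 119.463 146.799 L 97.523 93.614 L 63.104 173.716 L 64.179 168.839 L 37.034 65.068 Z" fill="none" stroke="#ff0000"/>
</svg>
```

viewBox `0 0 158.434 197.069` with mm width/height → 1 unit = 1 mm. Flip: y_m = 197.069 − y_svg.

**Shape 1** — `<path>` quadratic bezier, stroke `#ff8800` → score (S573, F2303). Control points (SVG): P0=(132.671,105.340), P1=(125.559,75.835), P2=(59.402,18.379); sampled at t=k/5. Machine vertices: (132.671,91.729) → (127.464,104.649) → (117.534,119.805) → (102.880,137.197) → (83.503,156.826) → (59.402,178.690). Open path.

**Shape 2** — `<path>` rectangle, stroke `#ff0000` → engrave (S218, F3238). Machine vertices: (54.302,161.837) → (117.473,161.837) → (117.473,138.142) → (54.302,138.142) → (54.302,161.837). Closed: final G1 returns to the first vertex.

**Shape 3** — `<path>` closed polygon, stroke `#ff0000` → engrave (S218, F3238). Machine vertices: (19.278,97.486) → (119.463,50.270) → (97.523,103.455) → (63.104,23.353) → (64.179,28.230) → (37.034,132.001) → (19.278,97.486). Closed: final G1 returns to the first vertex.

; Generated by LaserGRBL
G21
G90
G0 X132.671 Y91.729
M3 S573
G01 X127.464 Y104.649 F2303
G01 X117.534 Y119.805
G01 X102.880 Y137.197
G01 X83.503 Y156.826
G01 X59.402 Y178.690
M5
G0 X54.302 Y161.837
M3 S218
G01 X117.473 Y161.837 F3238
G01 X117.473 Y138.142
G01 X54.302 Y138.142
G01 X54.302 Y161.837
M5
G0 X19.278 Y97.486
M3 S218
G01 X119.463 Y50.270 F3238
G01 X97.523 Y103.455
G01 X63.104 Y23.353
G01 X64.179 Y28.230
G01 X37.034 Y132.001
G01 X19.278 Y97.486
M5
G0 X0.000 Y0.000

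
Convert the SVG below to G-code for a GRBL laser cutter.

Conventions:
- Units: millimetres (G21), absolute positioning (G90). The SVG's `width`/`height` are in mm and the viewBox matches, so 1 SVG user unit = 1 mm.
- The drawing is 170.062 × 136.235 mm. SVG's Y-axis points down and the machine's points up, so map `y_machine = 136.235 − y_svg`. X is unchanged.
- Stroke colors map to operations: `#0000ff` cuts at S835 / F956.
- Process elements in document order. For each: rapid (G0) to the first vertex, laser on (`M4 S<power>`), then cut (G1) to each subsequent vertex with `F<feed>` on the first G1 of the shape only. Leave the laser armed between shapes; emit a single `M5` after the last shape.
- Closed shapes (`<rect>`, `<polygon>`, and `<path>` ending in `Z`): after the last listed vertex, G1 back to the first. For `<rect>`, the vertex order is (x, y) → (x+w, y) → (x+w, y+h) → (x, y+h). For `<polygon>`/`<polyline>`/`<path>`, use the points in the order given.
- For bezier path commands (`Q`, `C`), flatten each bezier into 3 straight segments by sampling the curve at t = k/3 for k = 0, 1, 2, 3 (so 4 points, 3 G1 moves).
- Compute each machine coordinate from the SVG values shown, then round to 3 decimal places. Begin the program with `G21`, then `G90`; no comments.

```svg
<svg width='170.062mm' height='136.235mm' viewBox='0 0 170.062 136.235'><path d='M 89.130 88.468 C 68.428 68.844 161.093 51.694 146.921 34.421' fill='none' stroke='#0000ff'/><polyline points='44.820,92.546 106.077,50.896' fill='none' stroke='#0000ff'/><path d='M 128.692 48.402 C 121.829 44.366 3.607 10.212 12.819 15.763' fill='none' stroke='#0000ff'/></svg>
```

viewBox `0 0 170.062 136.235` with mm width/height → 1 unit = 1 mm. Flip: y_m = 136.235 − y_svg.

**Shape 1** — `<path>` cubic bezier, stroke `#0000ff` → cut (S835, F956). Control points (SVG): P0=(89.130,88.468), P1=(68.428,68.844), P2=(161.093,51.694), P3=(146.921,34.421); sampled at t=k/3. Machine vertices: (89.130,47.767) → (98.061,66.663) → (133.636,84.486) → (146.921,101.814). Open path.

**Shape 2** — `<polyline>` line segment, stroke `#0000ff` → cut (S835, F956). Machine vertices: (44.820,43.689) → (106.077,85.339). Open path.

**Shape 3** — `<path>` cubic bezier, stroke `#0000ff` → cut (S835, F956). Control points (SVG): P0=(128.692,48.402), P1=(121.829,44.366), P2=(3.607,10.212), P3=(12.819,15.763); sampled at t=k/3. Machine vertices: (128.692,87.833) → (93.554,99.322) → (37.241,115.374) → (12.819,120.472). Open path.

G21
G90
G0 X89.130 Y47.767
M4 S835
G1 X98.061 Y66.663 F956
G1 X133.636 Y84.486
G1 X146.921 Y101.814
G0 X44.820 Y43.689
M4 S835
G1 X106.077 Y85.339 F956
G0 X128.692 Y87.833
M4 S835
G1 X93.554 Y99.322 F956
G1 X37.241 Y115.374
G1 X12.819 Y120.472
M5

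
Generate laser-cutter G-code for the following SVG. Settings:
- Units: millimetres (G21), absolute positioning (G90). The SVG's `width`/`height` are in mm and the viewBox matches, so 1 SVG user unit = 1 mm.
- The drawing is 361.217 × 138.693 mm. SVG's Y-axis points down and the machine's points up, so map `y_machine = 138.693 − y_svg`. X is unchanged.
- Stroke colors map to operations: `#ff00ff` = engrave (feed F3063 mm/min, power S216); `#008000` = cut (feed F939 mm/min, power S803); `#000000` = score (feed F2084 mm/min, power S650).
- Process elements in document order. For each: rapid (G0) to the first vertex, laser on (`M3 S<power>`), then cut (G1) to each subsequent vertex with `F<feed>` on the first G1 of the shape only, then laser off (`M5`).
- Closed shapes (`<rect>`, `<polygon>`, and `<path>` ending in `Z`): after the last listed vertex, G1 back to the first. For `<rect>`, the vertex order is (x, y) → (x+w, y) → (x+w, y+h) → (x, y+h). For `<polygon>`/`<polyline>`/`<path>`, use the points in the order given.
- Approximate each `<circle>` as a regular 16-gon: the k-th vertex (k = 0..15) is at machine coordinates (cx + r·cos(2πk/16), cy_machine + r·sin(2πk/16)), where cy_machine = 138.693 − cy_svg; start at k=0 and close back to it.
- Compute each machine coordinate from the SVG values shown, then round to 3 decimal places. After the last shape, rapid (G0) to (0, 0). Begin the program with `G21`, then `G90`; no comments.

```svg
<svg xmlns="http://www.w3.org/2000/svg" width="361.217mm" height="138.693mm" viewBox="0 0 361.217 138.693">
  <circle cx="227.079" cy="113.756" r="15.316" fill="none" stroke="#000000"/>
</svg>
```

viewBox `0 0 361.217 138.693` with mm width/height → 1 unit = 1 mm. Flip: y_m = 138.693 − y_svg.

**Shape 1** — `<circle>` circle, stroke `#000000` → score (S650, F2084). Machine vertices: (242.395,24.937) → (241.229,30.798) → (237.909,35.767) → (232.940,39.087) → (227.079,40.253) → (221.218,39.087) → (216.249,35.767) → (212.929,30.798) → (211.763,24.937) → (212.929,19.076) → (216.249,14.107) → (221.218,10.787) → (227.079,9.621) → (232.940,10.787) → (237.909,14.107) → (241.229,19.076) → (242.395,24.937). Closed: final G1 returns to the first vertex.

G21
G90
G0 X242.395 Y24.937
M3 S650
G1 X241.229 Y30.798 F2084
G1 X237.909 Y35.767
G1 X232.940 Y39.087
G1 X227.079 Y40.253
G1 X221.218 Y39.087
G1 X216.249 Y35.767
G1 X212.929 Y30.798
G1 X211.763 Y24.937
G1 X212.929 Y19.076
G1 X216.249 Y14.107
G1 X221.218 Y10.787
G1 X227.079 Y9.621
G1 X232.940 Y10.787
G1 X237.909 Y14.107
G1 X241.229 Y19.076
G1 X242.395 Y24.937
M5
G0 X0.000 Y0.000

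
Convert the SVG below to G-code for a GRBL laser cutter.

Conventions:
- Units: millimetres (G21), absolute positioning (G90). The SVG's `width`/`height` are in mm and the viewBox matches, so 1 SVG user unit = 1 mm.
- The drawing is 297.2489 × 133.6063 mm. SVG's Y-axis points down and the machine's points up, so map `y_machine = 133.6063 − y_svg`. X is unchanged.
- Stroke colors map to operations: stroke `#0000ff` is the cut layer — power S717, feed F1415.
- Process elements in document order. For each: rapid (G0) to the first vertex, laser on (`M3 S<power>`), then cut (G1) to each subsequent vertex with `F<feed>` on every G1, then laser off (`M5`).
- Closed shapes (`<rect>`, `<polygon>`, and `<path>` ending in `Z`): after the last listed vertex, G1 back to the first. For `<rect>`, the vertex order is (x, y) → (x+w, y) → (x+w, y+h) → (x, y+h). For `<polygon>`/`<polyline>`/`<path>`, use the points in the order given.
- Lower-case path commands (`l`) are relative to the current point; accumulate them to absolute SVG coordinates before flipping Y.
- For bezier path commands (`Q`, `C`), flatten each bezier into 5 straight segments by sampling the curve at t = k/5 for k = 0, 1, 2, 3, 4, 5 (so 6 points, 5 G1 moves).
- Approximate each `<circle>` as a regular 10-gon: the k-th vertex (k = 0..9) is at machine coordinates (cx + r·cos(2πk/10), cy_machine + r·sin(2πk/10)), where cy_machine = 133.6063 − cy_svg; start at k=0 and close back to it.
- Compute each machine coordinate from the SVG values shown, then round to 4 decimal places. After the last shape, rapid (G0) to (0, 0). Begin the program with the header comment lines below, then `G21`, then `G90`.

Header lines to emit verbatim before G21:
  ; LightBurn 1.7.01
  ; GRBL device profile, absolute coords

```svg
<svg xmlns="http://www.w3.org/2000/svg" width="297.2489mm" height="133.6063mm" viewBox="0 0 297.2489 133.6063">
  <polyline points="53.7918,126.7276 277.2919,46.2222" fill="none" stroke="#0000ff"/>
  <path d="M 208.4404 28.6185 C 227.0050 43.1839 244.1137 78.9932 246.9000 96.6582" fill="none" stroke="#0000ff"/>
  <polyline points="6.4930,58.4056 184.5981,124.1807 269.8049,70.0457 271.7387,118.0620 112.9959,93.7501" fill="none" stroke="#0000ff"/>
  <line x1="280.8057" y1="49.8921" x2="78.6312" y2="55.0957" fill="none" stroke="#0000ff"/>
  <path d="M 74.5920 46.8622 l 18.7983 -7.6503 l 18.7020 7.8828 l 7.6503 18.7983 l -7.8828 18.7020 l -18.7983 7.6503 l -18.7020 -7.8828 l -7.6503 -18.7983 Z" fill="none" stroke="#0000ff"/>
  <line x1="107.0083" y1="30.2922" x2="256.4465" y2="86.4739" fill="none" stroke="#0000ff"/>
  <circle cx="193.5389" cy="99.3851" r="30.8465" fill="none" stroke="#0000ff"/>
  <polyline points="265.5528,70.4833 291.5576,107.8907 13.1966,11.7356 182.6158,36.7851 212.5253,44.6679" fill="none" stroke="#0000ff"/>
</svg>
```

Since the viewBox matches the mm dimensions, user units are millimetres directly. The only transform is the Y-flip y_m = 133.6063 − y_svg.

Shape 1 is a line segment drawn with `<polyline>`. Its stroke #0000ff means cut at S717, F1415. After flipping Y the toolpath is (53.7918,6.8787) → (277.2919,87.3841).

Shape 2 is a cubic bezier drawn with `<path>`. Its stroke #0000ff means cut at S717, F1415. After flipping Y the toolpath is (208.4404,104.9878) → (219.3015,94.0144) → (229.1956,79.8331) → (237.5051,64.3345) → (243.6125,49.4093) → (246.9000,36.9481).

Shape 3 is a open polyline drawn with `<polyline>`. Its stroke #0000ff means cut at S717, F1415. After flipping Y the toolpath is (6.4930,75.2007) → (184.5981,9.4256) → (269.8049,63.5606) → (271.7387,15.5443) → (112.9959,39.8562).

Shape 4 is a line segment drawn with `<line>`. Its stroke #0000ff means cut at S717, F1415. After flipping Y the toolpath is (280.8057,83.7142) → (78.6312,78.5106).

Shape 5 is a regular polygon drawn with `<path>`. Its stroke #0000ff means cut at S717, F1415. After flipping Y the toolpath is (74.5920,86.7441) → (93.3903,94.3944) → (112.0923,86.5116) → (119.7426,67.7133) → (111.8598,49.0113) → (93.0615,41.3610) → (74.3595,49.2438) → (66.7092,68.0421) → (74.5920,86.7441), returning to the start.

Shape 6 is a line segment drawn with `<line>`. Its stroke #0000ff means cut at S717, F1415. After flipping Y the toolpath is (107.0083,103.3141) → (256.4465,47.1324).

Shape 7 is a circle drawn with `<circle>`. Its stroke #0000ff means cut at S717, F1415. After flipping Y the toolpath is (224.3854,34.2212) → (218.4942,52.3523) → (203.0710,63.5580) → (184.0068,63.5580) → (168.5836,52.3523) → (162.6924,34.2212) → (168.5836,16.0901) → (184.0068,4.8844) → (203.0710,4.8844) → (218.4942,16.0901) → (224.3854,34.2212), returning to the start.

Shape 8 is a open polyline drawn with `<polyline>`. Its stroke #0000ff means cut at S717, F1415. After flipping Y the toolpath is (265.5528,63.1230) → (291.5576,25.7156) → (13.1966,121.8707) → (182.6158,96.8212) → (212.5253,88.9384).

; LightBurn 1.7.01
; GRBL device profile, absolute coords
G21
G90
G0 X53.7918 Y6.8787
M3 S717
G1 X277.2919 Y87.3841 F1415
M5
G0 X208.4404 Y104.9878
M3 S717
G1 X219.3015 Y94.0144 F1415
G1 X229.1956 Y79.8331 F1415
G1 X237.5051 Y64.3345 F1415
G1 X243.6125 Y49.4093 F1415
G1 X246.9000 Y36.9481 F1415
M5
G0 X6.4930 Y75.2007
M3 S717
G1 X184.5981 Y9.4256 F1415
G1 X269.8049 Y63.5606 F1415
G1 X271.7387 Y15.5443 F1415
G1 X112.9959 Y39.8562 F1415
M5
G0 X280.8057 Y83.7142
M3 S717
G1 X78.6312 Y78.5106 F1415
M5
G0 X74.5920 Y86.7441
M3 S717
G1 X93.3903 Y94.3944 F1415
G1 X112.0923 Y86.5116 F1415
G1 X119.7426 Y67.7133 F1415
G1 X111.8598 Y49.0113 F1415
G1 X93.0615 Y41.3610 F1415
G1 X74.3595 Y49.2438 F1415
G1 X66.7092 Y68.0421 F1415
G1 X74.5920 Y86.7441 F1415
M5
G0 X107.0083 Y103.3141
M3 S717
G1 X256.4465 Y47.1324 F1415
M5
G0 X224.3854 Y34.2212
M3 S717
G1 X218.4942 Y52.3523 F1415
G1 X203.0710 Y63.5580 F1415
G1 X184.0068 Y63.5580 F1415
G1 X168.5836 Y52.3523 F1415
G1 X162.6924 Y34.2212 F1415
G1 X168.5836 Y16.0901 F1415
G1 X184.0068 Y4.8844 F1415
G1 X203.0710 Y4.8844 F1415
G1 X218.4942 Y16.0901 F1415
G1 X224.3854 Y34.2212 F1415
M5
G0 X265.5528 Y63.1230
M3 S717
G1 X291.5576 Y25.7156 F1415
G1 X13.1966 Y121.8707 F1415
G1 X182.6158 Y96.8212 F1415
G1 X212.5253 Y88.9384 F1415
M5
G0 X0.0000 Y0.0000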